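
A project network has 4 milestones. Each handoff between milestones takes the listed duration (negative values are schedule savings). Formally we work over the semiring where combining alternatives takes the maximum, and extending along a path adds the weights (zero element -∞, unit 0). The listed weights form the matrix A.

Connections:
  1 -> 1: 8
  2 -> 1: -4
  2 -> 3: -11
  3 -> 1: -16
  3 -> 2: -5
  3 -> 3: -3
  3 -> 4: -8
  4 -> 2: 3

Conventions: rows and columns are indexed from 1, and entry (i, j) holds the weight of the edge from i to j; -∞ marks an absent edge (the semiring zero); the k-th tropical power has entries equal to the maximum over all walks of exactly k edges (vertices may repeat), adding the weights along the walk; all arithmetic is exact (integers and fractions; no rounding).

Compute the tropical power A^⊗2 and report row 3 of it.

A^⊗2:
  [16, -∞, -∞, -∞]
  [4, -16, -14, -19]
  [-8, -5, -6, -11]
  [-1, -∞, -8, -∞]
Answer: row 3 of A^⊗2 = [-8, -5, -6, -11]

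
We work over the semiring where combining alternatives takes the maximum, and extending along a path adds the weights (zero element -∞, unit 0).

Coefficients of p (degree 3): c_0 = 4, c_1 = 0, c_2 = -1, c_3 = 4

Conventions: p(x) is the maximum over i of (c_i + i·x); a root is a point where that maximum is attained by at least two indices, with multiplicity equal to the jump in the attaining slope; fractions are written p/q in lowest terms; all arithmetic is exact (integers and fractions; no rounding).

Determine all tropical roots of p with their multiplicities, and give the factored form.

hull edge (i=0, c=4) to (i=3, c=4): slope 0, span 3
Factored form: p(x) = 4 ⊗ (x ⊕ 0) ⊗ (x ⊕ 0) ⊗ (x ⊕ 0)
Answer: roots = 0 (mult 3)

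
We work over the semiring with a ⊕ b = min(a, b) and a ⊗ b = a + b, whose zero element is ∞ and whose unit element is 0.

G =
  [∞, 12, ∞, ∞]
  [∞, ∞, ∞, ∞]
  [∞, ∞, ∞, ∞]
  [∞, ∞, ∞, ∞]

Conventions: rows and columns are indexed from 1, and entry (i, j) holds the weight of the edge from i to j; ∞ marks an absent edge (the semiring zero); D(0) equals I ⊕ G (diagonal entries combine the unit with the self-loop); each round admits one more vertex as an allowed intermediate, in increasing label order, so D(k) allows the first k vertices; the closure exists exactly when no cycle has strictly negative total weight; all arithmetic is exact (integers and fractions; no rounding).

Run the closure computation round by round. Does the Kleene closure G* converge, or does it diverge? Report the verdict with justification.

D(0):
  [0, 12, ∞, ∞]
  [∞, 0, ∞, ∞]
  [∞, ∞, 0, ∞]
  [∞, ∞, ∞, 0]
D(1):
  [0, 12, ∞, ∞]
  [∞, 0, ∞, ∞]
  [∞, ∞, 0, ∞]
  [∞, ∞, ∞, 0]
D(2):
  [0, 12, ∞, ∞]
  [∞, 0, ∞, ∞]
  [∞, ∞, 0, ∞]
  [∞, ∞, ∞, 0]
D(3):
  [0, 12, ∞, ∞]
  [∞, 0, ∞, ∞]
  [∞, ∞, 0, ∞]
  [∞, ∞, ∞, 0]
D(4):
  [0, 12, ∞, ∞]
  [∞, 0, ∞, ∞]
  [∞, ∞, 0, ∞]
  [∞, ∞, ∞, 0]
Key observation: every diagonal entry stays at the unit through all rounds, so no improving cycle exists.
Answer: CONVERGES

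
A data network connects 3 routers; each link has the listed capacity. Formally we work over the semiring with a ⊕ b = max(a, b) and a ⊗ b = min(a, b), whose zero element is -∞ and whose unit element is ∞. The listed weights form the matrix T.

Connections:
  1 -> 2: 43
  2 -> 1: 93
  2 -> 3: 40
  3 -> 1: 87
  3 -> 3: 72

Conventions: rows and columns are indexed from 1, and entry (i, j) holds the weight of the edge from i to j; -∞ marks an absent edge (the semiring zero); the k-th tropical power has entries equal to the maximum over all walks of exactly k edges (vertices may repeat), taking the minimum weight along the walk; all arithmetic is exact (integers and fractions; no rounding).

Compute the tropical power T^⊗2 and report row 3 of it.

T^⊗2:
  [43, -∞, 40]
  [40, 43, 40]
  [72, 43, 72]
Answer: row 3 of T^⊗2 = [72, 43, 72]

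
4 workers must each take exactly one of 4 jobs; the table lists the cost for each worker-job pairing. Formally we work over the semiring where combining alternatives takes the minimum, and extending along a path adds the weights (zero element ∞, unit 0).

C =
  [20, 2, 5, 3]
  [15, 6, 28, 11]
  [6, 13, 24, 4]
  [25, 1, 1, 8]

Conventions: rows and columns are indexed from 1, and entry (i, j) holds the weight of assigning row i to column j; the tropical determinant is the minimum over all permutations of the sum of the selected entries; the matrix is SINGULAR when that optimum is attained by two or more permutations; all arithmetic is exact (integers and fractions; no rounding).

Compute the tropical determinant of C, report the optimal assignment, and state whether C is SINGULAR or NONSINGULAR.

σ = (1, 2, 3, 4): 20 + 6 + 24 + 8 = 58
σ = (1, 2, 4, 3): 20 + 6 + 4 + 1 = 31
σ = (1, 3, 2, 4): 20 + 28 + 13 + 8 = 69
σ = (1, 3, 4, 2): 20 + 28 + 4 + 1 = 53
σ = (1, 4, 2, 3): 20 + 11 + 13 + 1 = 45
σ = (1, 4, 3, 2): 20 + 11 + 24 + 1 = 56
σ = (2, 1, 3, 4): 2 + 15 + 24 + 8 = 49
σ = (2, 1, 4, 3): 2 + 15 + 4 + 1 = 22
σ = (2, 3, 1, 4): 2 + 28 + 6 + 8 = 44
σ = (2, 3, 4, 1): 2 + 28 + 4 + 25 = 59
σ = (2, 4, 1, 3): 2 + 11 + 6 + 1 = 20
σ = (2, 4, 3, 1): 2 + 11 + 24 + 25 = 62
σ = (3, 1, 2, 4): 5 + 15 + 13 + 8 = 41
σ = (3, 1, 4, 2): 5 + 15 + 4 + 1 = 25
σ = (3, 2, 1, 4): 5 + 6 + 6 + 8 = 25
σ = (3, 2, 4, 1): 5 + 6 + 4 + 25 = 40
σ = (3, 4, 1, 2): 5 + 11 + 6 + 1 = 23
σ = (3, 4, 2, 1): 5 + 11 + 13 + 25 = 54
σ = (4, 1, 2, 3): 3 + 15 + 13 + 1 = 32
σ = (4, 1, 3, 2): 3 + 15 + 24 + 1 = 43
σ = (4, 2, 1, 3): 3 + 6 + 6 + 1 = 16
σ = (4, 2, 3, 1): 3 + 6 + 24 + 25 = 58
σ = (4, 3, 1, 2): 3 + 28 + 6 + 1 = 38
σ = (4, 3, 2, 1): 3 + 28 + 13 + 25 = 69
Optimal value attained by: σ = (4, 2, 1, 3).
Answer: det⊕(C) = 16; verdict: NONSINGULAR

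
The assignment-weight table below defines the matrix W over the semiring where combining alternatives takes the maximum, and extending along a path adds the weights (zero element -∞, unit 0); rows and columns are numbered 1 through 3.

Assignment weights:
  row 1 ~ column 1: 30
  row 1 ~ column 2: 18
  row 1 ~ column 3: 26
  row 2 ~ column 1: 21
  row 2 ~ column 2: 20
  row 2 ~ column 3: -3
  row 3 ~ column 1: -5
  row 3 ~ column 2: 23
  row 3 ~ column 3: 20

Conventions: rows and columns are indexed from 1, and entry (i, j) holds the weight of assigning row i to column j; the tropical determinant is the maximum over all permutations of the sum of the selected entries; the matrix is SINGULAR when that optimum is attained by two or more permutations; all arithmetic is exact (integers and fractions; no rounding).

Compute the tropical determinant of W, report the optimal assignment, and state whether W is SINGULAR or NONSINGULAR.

σ = (1, 2, 3): 30 + 20 + 20 = 70
σ = (1, 3, 2): 30 + (-3) + 23 = 50
σ = (2, 1, 3): 18 + 21 + 20 = 59
σ = (2, 3, 1): 18 + (-3) + (-5) = 10
σ = (3, 1, 2): 26 + 21 + 23 = 70
σ = (3, 2, 1): 26 + 20 + (-5) = 41
Optimal value attained by: σ = (1, 2, 3).
Answer: det⊕(W) = 70; verdict: SINGULAR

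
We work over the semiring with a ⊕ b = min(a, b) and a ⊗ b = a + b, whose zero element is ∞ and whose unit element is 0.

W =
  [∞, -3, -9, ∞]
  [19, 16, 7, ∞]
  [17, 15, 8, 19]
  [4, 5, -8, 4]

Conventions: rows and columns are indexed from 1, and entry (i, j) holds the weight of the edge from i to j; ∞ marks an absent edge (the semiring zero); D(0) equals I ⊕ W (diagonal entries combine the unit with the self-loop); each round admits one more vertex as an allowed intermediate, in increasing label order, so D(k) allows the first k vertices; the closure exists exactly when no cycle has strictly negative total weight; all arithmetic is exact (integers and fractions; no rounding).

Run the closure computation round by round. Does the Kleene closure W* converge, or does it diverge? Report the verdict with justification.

D(0):
  [0, -3, -9, ∞]
  [19, 0, 7, ∞]
  [17, 15, 0, 19]
  [4, 5, -8, 0]
D(1):
  [0, -3, -9, ∞]
  [19, 0, 7, ∞]
  [17, 14, 0, 19]
  [4, 1, -8, 0]
D(2):
  [0, -3, -9, ∞]
  [19, 0, 7, ∞]
  [17, 14, 0, 19]
  [4, 1, -8, 0]
D(3):
  [0, -3, -9, 10]
  [19, 0, 7, 26]
  [17, 14, 0, 19]
  [4, 1, -8, 0]
D(4):
  [0, -3, -9, 10]
  [19, 0, 7, 26]
  [17, 14, 0, 19]
  [4, 1, -8, 0]
Key observation: every diagonal entry stays at the unit through all rounds, so no improving cycle exists.
Answer: CONVERGES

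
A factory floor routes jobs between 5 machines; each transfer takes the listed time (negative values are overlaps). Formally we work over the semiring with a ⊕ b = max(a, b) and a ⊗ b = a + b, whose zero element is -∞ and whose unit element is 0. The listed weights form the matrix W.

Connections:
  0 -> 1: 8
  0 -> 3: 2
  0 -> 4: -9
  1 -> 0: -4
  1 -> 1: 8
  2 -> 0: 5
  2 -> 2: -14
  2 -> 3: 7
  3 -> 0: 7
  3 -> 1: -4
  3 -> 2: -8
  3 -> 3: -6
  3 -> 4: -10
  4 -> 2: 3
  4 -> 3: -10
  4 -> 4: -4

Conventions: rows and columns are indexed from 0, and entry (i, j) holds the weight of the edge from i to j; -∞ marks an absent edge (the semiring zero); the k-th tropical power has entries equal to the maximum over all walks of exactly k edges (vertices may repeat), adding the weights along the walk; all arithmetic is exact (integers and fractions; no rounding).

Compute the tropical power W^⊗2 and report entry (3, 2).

W^⊗2:
  [9, 16, -6, -4, -8]
  [4, 16, -∞, -2, -13]
  [14, 13, -1, 7, -3]
  [1, 15, -7, 9, -2]
  [8, -14, -1, 10, -8]
Key observation: the optimum is the walk 3->4->2, with weight (-10) + 3 = -7.
Optimal value attained by: walk 3->4->2.
Answer: (W^⊗2)[3][2] = -7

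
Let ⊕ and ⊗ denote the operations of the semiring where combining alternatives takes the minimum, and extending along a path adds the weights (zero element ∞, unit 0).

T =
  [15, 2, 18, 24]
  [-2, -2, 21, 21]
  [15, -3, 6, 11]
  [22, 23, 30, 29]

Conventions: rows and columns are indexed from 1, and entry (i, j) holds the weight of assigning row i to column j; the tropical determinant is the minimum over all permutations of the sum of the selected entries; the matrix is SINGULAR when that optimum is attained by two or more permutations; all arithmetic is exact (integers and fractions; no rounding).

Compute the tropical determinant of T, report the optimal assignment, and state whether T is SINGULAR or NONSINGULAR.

σ = (1, 2, 3, 4): 15 + (-2) + 6 + 29 = 48
σ = (1, 2, 4, 3): 15 + (-2) + 11 + 30 = 54
σ = (1, 3, 2, 4): 15 + 21 + (-3) + 29 = 62
σ = (1, 3, 4, 2): 15 + 21 + 11 + 23 = 70
σ = (1, 4, 2, 3): 15 + 21 + (-3) + 30 = 63
σ = (1, 4, 3, 2): 15 + 21 + 6 + 23 = 65
σ = (2, 1, 3, 4): 2 + (-2) + 6 + 29 = 35
σ = (2, 1, 4, 3): 2 + (-2) + 11 + 30 = 41
σ = (2, 3, 1, 4): 2 + 21 + 15 + 29 = 67
σ = (2, 3, 4, 1): 2 + 21 + 11 + 22 = 56
σ = (2, 4, 1, 3): 2 + 21 + 15 + 30 = 68
σ = (2, 4, 3, 1): 2 + 21 + 6 + 22 = 51
σ = (3, 1, 2, 4): 18 + (-2) + (-3) + 29 = 42
σ = (3, 1, 4, 2): 18 + (-2) + 11 + 23 = 50
σ = (3, 2, 1, 4): 18 + (-2) + 15 + 29 = 60
σ = (3, 2, 4, 1): 18 + (-2) + 11 + 22 = 49
σ = (3, 4, 1, 2): 18 + 21 + 15 + 23 = 77
σ = (3, 4, 2, 1): 18 + 21 + (-3) + 22 = 58
σ = (4, 1, 2, 3): 24 + (-2) + (-3) + 30 = 49
σ = (4, 1, 3, 2): 24 + (-2) + 6 + 23 = 51
σ = (4, 2, 1, 3): 24 + (-2) + 15 + 30 = 67
σ = (4, 2, 3, 1): 24 + (-2) + 6 + 22 = 50
σ = (4, 3, 1, 2): 24 + 21 + 15 + 23 = 83
σ = (4, 3, 2, 1): 24 + 21 + (-3) + 22 = 64
Optimal value attained by: σ = (2, 1, 3, 4).
Answer: det⊕(T) = 35; verdict: NONSINGULAR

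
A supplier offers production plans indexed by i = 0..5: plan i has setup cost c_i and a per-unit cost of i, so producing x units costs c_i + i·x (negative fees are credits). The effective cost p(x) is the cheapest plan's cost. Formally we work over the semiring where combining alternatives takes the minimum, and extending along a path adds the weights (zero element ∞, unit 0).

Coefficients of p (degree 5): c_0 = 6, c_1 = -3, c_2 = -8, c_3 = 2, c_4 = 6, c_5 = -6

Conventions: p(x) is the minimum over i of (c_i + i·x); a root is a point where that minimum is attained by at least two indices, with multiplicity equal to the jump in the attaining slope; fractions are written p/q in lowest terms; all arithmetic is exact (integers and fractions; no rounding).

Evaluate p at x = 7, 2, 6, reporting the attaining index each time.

p(7) = min(6+0·7=6, -3+1·7=4, -8+2·7=6, 2+3·7=23, 6+4·7=34, -6+5·7=29) = 4 (attained by i=1)
p(2) = min(6+0·2=6, -3+1·2=-1, -8+2·2=-4, 2+3·2=8, 6+4·2=14, -6+5·2=4) = -4 (attained by i=2)
p(6) = min(6+0·6=6, -3+1·6=3, -8+2·6=4, 2+3·6=20, 6+4·6=30, -6+5·6=24) = 3 (attained by i=1)
Answer: p(7) = 4; p(2) = -4; p(6) = 3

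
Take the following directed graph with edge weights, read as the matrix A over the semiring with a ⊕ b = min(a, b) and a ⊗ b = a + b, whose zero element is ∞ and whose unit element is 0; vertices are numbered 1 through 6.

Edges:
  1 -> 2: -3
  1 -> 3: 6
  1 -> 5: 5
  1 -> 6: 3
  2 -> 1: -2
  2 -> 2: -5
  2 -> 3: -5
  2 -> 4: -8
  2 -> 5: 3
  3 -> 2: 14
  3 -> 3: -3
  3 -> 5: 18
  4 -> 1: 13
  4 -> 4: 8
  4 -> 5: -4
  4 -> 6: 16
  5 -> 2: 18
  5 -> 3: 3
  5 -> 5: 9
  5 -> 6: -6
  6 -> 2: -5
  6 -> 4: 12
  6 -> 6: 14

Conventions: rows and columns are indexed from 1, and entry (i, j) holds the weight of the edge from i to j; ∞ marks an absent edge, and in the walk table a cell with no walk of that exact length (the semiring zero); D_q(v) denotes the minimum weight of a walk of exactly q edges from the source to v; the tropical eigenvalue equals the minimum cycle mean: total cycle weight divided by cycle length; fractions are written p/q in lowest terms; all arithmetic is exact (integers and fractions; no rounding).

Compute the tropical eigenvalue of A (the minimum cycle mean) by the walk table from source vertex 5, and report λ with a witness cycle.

q=0: [∞, ∞, ∞, ∞, 0, ∞]
q=1: [∞, 18, 3, ∞, 9, -6]
q=2: [16, -11, 0, 6, 18, 3]
q=3: [-13, -16, -16, -19, -8, 12]
q=4: [-18, -21, -21, -24, -23, -14]
q=5: [-23, -26, -26, -29, -28, -29]
q=6: [-28, -34, -31, -34, -33, -34]
Optimal cycle mean attained by: cycle 2->4->5->6->2, total (-8) + (-4) + (-6) + (-5), length 4.
Answer: λ = -23/4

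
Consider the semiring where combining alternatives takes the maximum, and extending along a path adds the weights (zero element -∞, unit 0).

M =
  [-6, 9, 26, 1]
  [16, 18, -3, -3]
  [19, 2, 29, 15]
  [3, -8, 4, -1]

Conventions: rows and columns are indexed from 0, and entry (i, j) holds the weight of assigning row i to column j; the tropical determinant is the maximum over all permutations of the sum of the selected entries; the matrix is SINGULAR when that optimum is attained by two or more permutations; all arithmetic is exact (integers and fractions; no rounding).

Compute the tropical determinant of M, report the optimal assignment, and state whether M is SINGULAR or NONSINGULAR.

σ = (0, 1, 2, 3): (-6) + 18 + 29 + (-1) = 40
σ = (0, 1, 3, 2): (-6) + 18 + 15 + 4 = 31
σ = (0, 2, 1, 3): (-6) + (-3) + 2 + (-1) = -8
σ = (0, 2, 3, 1): (-6) + (-3) + 15 + (-8) = -2
σ = (0, 3, 1, 2): (-6) + (-3) + 2 + 4 = -3
σ = (0, 3, 2, 1): (-6) + (-3) + 29 + (-8) = 12
σ = (1, 0, 2, 3): 9 + 16 + 29 + (-1) = 53
σ = (1, 0, 3, 2): 9 + 16 + 15 + 4 = 44
σ = (1, 2, 0, 3): 9 + (-3) + 19 + (-1) = 24
σ = (1, 2, 3, 0): 9 + (-3) + 15 + 3 = 24
σ = (1, 3, 0, 2): 9 + (-3) + 19 + 4 = 29
σ = (1, 3, 2, 0): 9 + (-3) + 29 + 3 = 38
σ = (2, 0, 1, 3): 26 + 16 + 2 + (-1) = 43
σ = (2, 0, 3, 1): 26 + 16 + 15 + (-8) = 49
σ = (2, 1, 0, 3): 26 + 18 + 19 + (-1) = 62
σ = (2, 1, 3, 0): 26 + 18 + 15 + 3 = 62
σ = (2, 3, 0, 1): 26 + (-3) + 19 + (-8) = 34
σ = (2, 3, 1, 0): 26 + (-3) + 2 + 3 = 28
σ = (3, 0, 1, 2): 1 + 16 + 2 + 4 = 23
σ = (3, 0, 2, 1): 1 + 16 + 29 + (-8) = 38
σ = (3, 1, 0, 2): 1 + 18 + 19 + 4 = 42
σ = (3, 1, 2, 0): 1 + 18 + 29 + 3 = 51
σ = (3, 2, 0, 1): 1 + (-3) + 19 + (-8) = 9
σ = (3, 2, 1, 0): 1 + (-3) + 2 + 3 = 3
Optimal value attained by: σ = (2, 1, 0, 3).
Answer: det⊕(M) = 62; verdict: SINGULAR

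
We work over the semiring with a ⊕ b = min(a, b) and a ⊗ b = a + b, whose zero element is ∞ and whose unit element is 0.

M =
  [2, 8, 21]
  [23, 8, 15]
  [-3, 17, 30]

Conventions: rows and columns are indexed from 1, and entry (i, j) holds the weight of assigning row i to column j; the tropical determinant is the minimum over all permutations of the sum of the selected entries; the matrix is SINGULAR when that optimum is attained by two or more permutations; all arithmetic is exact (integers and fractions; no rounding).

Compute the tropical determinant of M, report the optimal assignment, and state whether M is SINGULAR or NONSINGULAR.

σ = (1, 2, 3): 2 + 8 + 30 = 40
σ = (1, 3, 2): 2 + 15 + 17 = 34
σ = (2, 1, 3): 8 + 23 + 30 = 61
σ = (2, 3, 1): 8 + 15 + (-3) = 20
σ = (3, 1, 2): 21 + 23 + 17 = 61
σ = (3, 2, 1): 21 + 8 + (-3) = 26
Optimal value attained by: σ = (2, 3, 1).
Answer: det⊕(M) = 20; verdict: NONSINGULAR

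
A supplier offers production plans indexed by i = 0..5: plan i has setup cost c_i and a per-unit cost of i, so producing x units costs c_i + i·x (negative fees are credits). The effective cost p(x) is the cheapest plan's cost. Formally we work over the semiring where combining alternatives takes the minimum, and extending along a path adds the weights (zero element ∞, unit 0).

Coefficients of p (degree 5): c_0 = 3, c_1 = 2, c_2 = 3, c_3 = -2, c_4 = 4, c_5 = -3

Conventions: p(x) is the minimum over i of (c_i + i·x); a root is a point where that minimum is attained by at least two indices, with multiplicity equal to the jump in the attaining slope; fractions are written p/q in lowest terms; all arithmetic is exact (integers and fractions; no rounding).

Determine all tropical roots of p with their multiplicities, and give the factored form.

hull edge (i=0, c=3) to (i=3, c=-2): slope -5/3, span 3
hull edge (i=3, c=-2) to (i=5, c=-3): slope -1/2, span 2
Factored form: p(x) = -3 ⊗ (x ⊕ 1/2) ⊗ (x ⊕ 1/2) ⊗ (x ⊕ 5/3) ⊗ (x ⊕ 5/3) ⊗ (x ⊕ 5/3)
Answer: roots = 1/2 (mult 2), 5/3 (mult 3)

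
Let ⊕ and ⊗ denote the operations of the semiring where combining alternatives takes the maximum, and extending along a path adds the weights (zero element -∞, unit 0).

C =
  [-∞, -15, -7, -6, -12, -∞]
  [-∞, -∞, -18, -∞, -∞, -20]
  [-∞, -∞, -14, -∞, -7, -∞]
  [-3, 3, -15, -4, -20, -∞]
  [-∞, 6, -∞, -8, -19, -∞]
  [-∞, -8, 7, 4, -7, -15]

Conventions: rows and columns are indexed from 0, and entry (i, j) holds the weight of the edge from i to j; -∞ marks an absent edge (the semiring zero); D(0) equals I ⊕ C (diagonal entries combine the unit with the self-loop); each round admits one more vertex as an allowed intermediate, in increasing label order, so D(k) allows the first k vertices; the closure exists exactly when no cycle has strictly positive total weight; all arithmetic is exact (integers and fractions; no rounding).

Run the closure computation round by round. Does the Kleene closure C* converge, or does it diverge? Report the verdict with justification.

D(0):
  [0, -15, -7, -6, -12, -∞]
  [-∞, 0, -18, -∞, -∞, -20]
  [-∞, -∞, 0, -∞, -7, -∞]
  [-3, 3, -15, 0, -20, -∞]
  [-∞, 6, -∞, -8, 0, -∞]
  [-∞, -8, 7, 4, -7, 0]
D(1):
  [0, -15, -7, -6, -12, -∞]
  [-∞, 0, -18, -∞, -∞, -20]
  [-∞, -∞, 0, -∞, -7, -∞]
  [-3, 3, -10, 0, -15, -∞]
  [-∞, 6, -∞, -8, 0, -∞]
  [-∞, -8, 7, 4, -7, 0]
D(2):
  [0, -15, -7, -6, -12, -35]
  [-∞, 0, -18, -∞, -∞, -20]
  [-∞, -∞, 0, -∞, -7, -∞]
  [-3, 3, -10, 0, -15, -17]
  [-∞, 6, -12, -8, 0, -14]
  [-∞, -8, 7, 4, -7, 0]
D(3):
  [0, -15, -7, -6, -12, -35]
  [-∞, 0, -18, -∞, -25, -20]
  [-∞, -∞, 0, -∞, -7, -∞]
  [-3, 3, -10, 0, -15, -17]
  [-∞, 6, -12, -8, 0, -14]
  [-∞, -8, 7, 4, 0, 0]
D(4):
  [0, -3, -7, -6, -12, -23]
  [-∞, 0, -18, -∞, -25, -20]
  [-∞, -∞, 0, -∞, -7, -∞]
  [-3, 3, -10, 0, -15, -17]
  [-11, 6, -12, -8, 0, -14]
  [1, 7, 7, 4, 0, 0]
D(5):
  [0, -3, -7, -6, -12, -23]
  [-36, 0, -18, -33, -25, -20]
  [-18, -1, 0, -15, -7, -21]
  [-3, 3, -10, 0, -15, -17]
  [-11, 6, -12, -8, 0, -14]
  [1, 7, 7, 4, 0, 0]
D(6):
  [0, -3, -7, -6, -12, -23]
  [-19, 0, -13, -16, -20, -20]
  [-18, -1, 0, -15, -7, -21]
  [-3, 3, -10, 0, -15, -17]
  [-11, 6, -7, -8, 0, -14]
  [1, 7, 7, 4, 0, 0]
Key observation: every diagonal entry stays at the unit through all rounds, so no improving cycle exists.
Answer: CONVERGES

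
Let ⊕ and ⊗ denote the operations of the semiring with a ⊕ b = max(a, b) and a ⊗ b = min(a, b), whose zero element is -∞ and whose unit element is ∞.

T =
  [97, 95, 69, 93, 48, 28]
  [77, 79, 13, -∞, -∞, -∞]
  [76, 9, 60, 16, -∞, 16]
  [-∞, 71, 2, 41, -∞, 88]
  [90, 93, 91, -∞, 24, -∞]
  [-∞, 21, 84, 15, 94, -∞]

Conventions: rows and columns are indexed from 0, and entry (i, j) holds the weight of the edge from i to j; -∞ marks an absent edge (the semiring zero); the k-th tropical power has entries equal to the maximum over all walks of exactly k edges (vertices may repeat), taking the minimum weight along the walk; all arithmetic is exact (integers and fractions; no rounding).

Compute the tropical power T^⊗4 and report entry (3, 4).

T^⊗2:
  [97, 95, 69, 93, 48, 88]
  [77, 79, 69, 77, 48, 28]
  [76, 76, 69, 76, 48, 28]
  [71, 71, 84, 41, 88, 41]
  [90, 90, 69, 90, 48, 28]
  [90, 93, 91, 16, 24, 16]
T^⊗3:
  [97, 95, 84, 93, 88, 88]
  [77, 79, 69, 77, 48, 77]
  [76, 76, 69, 76, 48, 76]
  [88, 88, 88, 71, 48, 41]
  [90, 90, 69, 90, 48, 88]
  [90, 90, 69, 90, 48, 28]
T^⊗4:
  [97, 95, 88, 93, 88, 88]
  [77, 79, 77, 77, 77, 77]
  [76, 76, 76, 76, 76, 76]
  [88, 88, 69, 88, 48, 71]
  [90, 90, 84, 90, 88, 88]
  [90, 90, 69, 90, 48, 88]
Key observation: the optimum is the walk 3->1->0->0->4, with weight 71 min 77 min 97 min 48 = 48.
Optimal value attained by: walk 3->1->0->0->4.
Answer: (T^⊗4)[3][4] = 48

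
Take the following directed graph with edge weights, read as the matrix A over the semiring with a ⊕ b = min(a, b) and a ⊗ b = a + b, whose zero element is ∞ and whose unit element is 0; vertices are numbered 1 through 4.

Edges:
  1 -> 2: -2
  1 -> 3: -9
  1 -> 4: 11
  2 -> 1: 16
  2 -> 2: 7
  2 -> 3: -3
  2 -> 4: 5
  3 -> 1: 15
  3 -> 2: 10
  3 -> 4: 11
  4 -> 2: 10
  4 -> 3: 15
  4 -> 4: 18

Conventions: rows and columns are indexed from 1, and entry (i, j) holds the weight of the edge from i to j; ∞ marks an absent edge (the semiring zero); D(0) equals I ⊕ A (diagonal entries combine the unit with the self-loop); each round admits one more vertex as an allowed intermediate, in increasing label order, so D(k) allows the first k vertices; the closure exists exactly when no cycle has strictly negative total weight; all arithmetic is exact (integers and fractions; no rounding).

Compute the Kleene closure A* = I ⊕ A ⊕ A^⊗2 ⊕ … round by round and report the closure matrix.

D(0):
  [0, -2, -9, 11]
  [16, 0, -3, 5]
  [15, 10, 0, 11]
  [∞, 10, 15, 0]
D(1):
  [0, -2, -9, 11]
  [16, 0, -3, 5]
  [15, 10, 0, 11]
  [∞, 10, 15, 0]
D(2):
  [0, -2, -9, 3]
  [16, 0, -3, 5]
  [15, 10, 0, 11]
  [26, 10, 7, 0]
D(3):
  [0, -2, -9, 2]
  [12, 0, -3, 5]
  [15, 10, 0, 11]
  [22, 10, 7, 0]
D(4):
  [0, -2, -9, 2]
  [12, 0, -3, 5]
  [15, 10, 0, 11]
  [22, 10, 7, 0]
Answer: A* = [[0, -2, -9, 2], [12, 0, -3, 5], [15, 10, 0, 11], [22, 10, 7, 0]]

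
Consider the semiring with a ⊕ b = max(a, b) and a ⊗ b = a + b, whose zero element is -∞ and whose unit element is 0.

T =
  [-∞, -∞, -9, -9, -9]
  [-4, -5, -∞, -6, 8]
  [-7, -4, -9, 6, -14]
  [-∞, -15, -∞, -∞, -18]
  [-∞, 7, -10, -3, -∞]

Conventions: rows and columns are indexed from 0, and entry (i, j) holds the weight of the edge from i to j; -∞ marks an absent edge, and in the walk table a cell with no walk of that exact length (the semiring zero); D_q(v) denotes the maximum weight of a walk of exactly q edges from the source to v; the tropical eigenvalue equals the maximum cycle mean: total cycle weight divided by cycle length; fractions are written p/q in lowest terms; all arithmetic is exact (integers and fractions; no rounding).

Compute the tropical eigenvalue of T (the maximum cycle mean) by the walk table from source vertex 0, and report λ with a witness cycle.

q=0: [0, -∞, -∞, -∞, -∞]
q=1: [-∞, -∞, -9, -9, -9]
q=2: [-16, -2, -18, -3, -23]
q=3: [-6, -7, -25, -8, 6]
q=4: [-11, 13, -4, 3, 1]
q=5: [9, 8, -9, 7, 21]
Optimal cycle mean attained by: cycle 1->4->1, total 8 + 7, length 2.
Answer: λ = 15/2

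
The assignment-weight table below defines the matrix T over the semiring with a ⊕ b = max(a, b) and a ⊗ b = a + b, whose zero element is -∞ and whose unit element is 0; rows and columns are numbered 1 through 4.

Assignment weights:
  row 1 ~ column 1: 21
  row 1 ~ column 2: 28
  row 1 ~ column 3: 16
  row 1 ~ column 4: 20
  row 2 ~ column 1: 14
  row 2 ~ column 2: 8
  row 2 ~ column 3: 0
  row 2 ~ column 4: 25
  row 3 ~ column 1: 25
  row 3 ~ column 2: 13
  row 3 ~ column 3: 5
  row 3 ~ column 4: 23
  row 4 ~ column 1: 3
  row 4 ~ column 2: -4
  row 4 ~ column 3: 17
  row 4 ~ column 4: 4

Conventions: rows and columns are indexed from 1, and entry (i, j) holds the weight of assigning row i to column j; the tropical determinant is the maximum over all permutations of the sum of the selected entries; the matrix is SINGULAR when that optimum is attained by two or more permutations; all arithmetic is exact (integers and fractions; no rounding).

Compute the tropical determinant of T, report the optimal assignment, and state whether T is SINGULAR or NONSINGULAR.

σ = (1, 2, 3, 4): 21 + 8 + 5 + 4 = 38
σ = (1, 2, 4, 3): 21 + 8 + 23 + 17 = 69
σ = (1, 3, 2, 4): 21 + 0 + 13 + 4 = 38
σ = (1, 3, 4, 2): 21 + 0 + 23 + (-4) = 40
σ = (1, 4, 2, 3): 21 + 25 + 13 + 17 = 76
σ = (1, 4, 3, 2): 21 + 25 + 5 + (-4) = 47
σ = (2, 1, 3, 4): 28 + 14 + 5 + 4 = 51
σ = (2, 1, 4, 3): 28 + 14 + 23 + 17 = 82
σ = (2, 3, 1, 4): 28 + 0 + 25 + 4 = 57
σ = (2, 3, 4, 1): 28 + 0 + 23 + 3 = 54
σ = (2, 4, 1, 3): 28 + 25 + 25 + 17 = 95
σ = (2, 4, 3, 1): 28 + 25 + 5 + 3 = 61
σ = (3, 1, 2, 4): 16 + 14 + 13 + 4 = 47
σ = (3, 1, 4, 2): 16 + 14 + 23 + (-4) = 49
σ = (3, 2, 1, 4): 16 + 8 + 25 + 4 = 53
σ = (3, 2, 4, 1): 16 + 8 + 23 + 3 = 50
σ = (3, 4, 1, 2): 16 + 25 + 25 + (-4) = 62
σ = (3, 4, 2, 1): 16 + 25 + 13 + 3 = 57
σ = (4, 1, 2, 3): 20 + 14 + 13 + 17 = 64
σ = (4, 1, 3, 2): 20 + 14 + 5 + (-4) = 35
σ = (4, 2, 1, 3): 20 + 8 + 25 + 17 = 70
σ = (4, 2, 3, 1): 20 + 8 + 5 + 3 = 36
σ = (4, 3, 1, 2): 20 + 0 + 25 + (-4) = 41
σ = (4, 3, 2, 1): 20 + 0 + 13 + 3 = 36
Optimal value attained by: σ = (2, 4, 1, 3).
Answer: det⊕(T) = 95; verdict: NONSINGULAR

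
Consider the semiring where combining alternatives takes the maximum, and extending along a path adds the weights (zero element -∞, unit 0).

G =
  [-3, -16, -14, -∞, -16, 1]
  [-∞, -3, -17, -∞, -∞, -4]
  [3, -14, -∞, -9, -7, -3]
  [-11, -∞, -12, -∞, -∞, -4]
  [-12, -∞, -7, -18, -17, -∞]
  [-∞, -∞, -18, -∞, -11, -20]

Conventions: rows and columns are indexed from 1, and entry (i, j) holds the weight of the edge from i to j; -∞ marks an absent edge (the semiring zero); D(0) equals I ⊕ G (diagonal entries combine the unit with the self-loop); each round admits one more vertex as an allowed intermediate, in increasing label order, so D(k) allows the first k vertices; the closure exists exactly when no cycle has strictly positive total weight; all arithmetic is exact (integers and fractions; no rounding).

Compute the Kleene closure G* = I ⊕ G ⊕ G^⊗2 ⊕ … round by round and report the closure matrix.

D(0):
  [0, -16, -14, -∞, -16, 1]
  [-∞, 0, -17, -∞, -∞, -4]
  [3, -14, 0, -9, -7, -3]
  [-11, -∞, -12, 0, -∞, -4]
  [-12, -∞, -7, -18, 0, -∞]
  [-∞, -∞, -18, -∞, -11, 0]
D(1):
  [0, -16, -14, -∞, -16, 1]
  [-∞, 0, -17, -∞, -∞, -4]
  [3, -13, 0, -9, -7, 4]
  [-11, -27, -12, 0, -27, -4]
  [-12, -28, -7, -18, 0, -11]
  [-∞, -∞, -18, -∞, -11, 0]
D(2):
  [0, -16, -14, -∞, -16, 1]
  [-∞, 0, -17, -∞, -∞, -4]
  [3, -13, 0, -9, -7, 4]
  [-11, -27, -12, 0, -27, -4]
  [-12, -28, -7, -18, 0, -11]
  [-∞, -∞, -18, -∞, -11, 0]
D(3):
  [0, -16, -14, -23, -16, 1]
  [-14, 0, -17, -26, -24, -4]
  [3, -13, 0, -9, -7, 4]
  [-9, -25, -12, 0, -19, -4]
  [-4, -20, -7, -16, 0, -3]
  [-15, -31, -18, -27, -11, 0]
D(4):
  [0, -16, -14, -23, -16, 1]
  [-14, 0, -17, -26, -24, -4]
  [3, -13, 0, -9, -7, 4]
  [-9, -25, -12, 0, -19, -4]
  [-4, -20, -7, -16, 0, -3]
  [-15, -31, -18, -27, -11, 0]
D(5):
  [0, -16, -14, -23, -16, 1]
  [-14, 0, -17, -26, -24, -4]
  [3, -13, 0, -9, -7, 4]
  [-9, -25, -12, 0, -19, -4]
  [-4, -20, -7, -16, 0, -3]
  [-15, -31, -18, -27, -11, 0]
D(6):
  [0, -16, -14, -23, -10, 1]
  [-14, 0, -17, -26, -15, -4]
  [3, -13, 0, -9, -7, 4]
  [-9, -25, -12, 0, -15, -4]
  [-4, -20, -7, -16, 0, -3]
  [-15, -31, -18, -27, -11, 0]
Answer: G* = [[0, -16, -14, -23, -10, 1], [-14, 0, -17, -26, -15, -4], [3, -13, 0, -9, -7, 4], [-9, -25, -12, 0, -15, -4], [-4, -20, -7, -16, 0, -3], [-15, -31, -18, -27, -11, 0]]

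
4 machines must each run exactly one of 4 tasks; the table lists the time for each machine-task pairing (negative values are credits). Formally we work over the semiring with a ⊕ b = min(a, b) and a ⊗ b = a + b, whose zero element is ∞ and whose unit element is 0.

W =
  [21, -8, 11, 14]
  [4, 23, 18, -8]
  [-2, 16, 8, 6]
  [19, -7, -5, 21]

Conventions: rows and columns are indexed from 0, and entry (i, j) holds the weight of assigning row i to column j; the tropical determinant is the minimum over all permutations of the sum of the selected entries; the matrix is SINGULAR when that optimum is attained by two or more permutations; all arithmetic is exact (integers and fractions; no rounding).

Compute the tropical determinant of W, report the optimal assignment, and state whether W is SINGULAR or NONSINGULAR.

σ = (0, 1, 2, 3): 21 + 23 + 8 + 21 = 73
σ = (0, 1, 3, 2): 21 + 23 + 6 + (-5) = 45
σ = (0, 2, 1, 3): 21 + 18 + 16 + 21 = 76
σ = (0, 2, 3, 1): 21 + 18 + 6 + (-7) = 38
σ = (0, 3, 1, 2): 21 + (-8) + 16 + (-5) = 24
σ = (0, 3, 2, 1): 21 + (-8) + 8 + (-7) = 14
σ = (1, 0, 2, 3): (-8) + 4 + 8 + 21 = 25
σ = (1, 0, 3, 2): (-8) + 4 + 6 + (-5) = -3
σ = (1, 2, 0, 3): (-8) + 18 + (-2) + 21 = 29
σ = (1, 2, 3, 0): (-8) + 18 + 6 + 19 = 35
σ = (1, 3, 0, 2): (-8) + (-8) + (-2) + (-5) = -23
σ = (1, 3, 2, 0): (-8) + (-8) + 8 + 19 = 11
σ = (2, 0, 1, 3): 11 + 4 + 16 + 21 = 52
σ = (2, 0, 3, 1): 11 + 4 + 6 + (-7) = 14
σ = (2, 1, 0, 3): 11 + 23 + (-2) + 21 = 53
σ = (2, 1, 3, 0): 11 + 23 + 6 + 19 = 59
σ = (2, 3, 0, 1): 11 + (-8) + (-2) + (-7) = -6
σ = (2, 3, 1, 0): 11 + (-8) + 16 + 19 = 38
σ = (3, 0, 1, 2): 14 + 4 + 16 + (-5) = 29
σ = (3, 0, 2, 1): 14 + 4 + 8 + (-7) = 19
σ = (3, 1, 0, 2): 14 + 23 + (-2) + (-5) = 30
σ = (3, 1, 2, 0): 14 + 23 + 8 + 19 = 64
σ = (3, 2, 0, 1): 14 + 18 + (-2) + (-7) = 23
σ = (3, 2, 1, 0): 14 + 18 + 16 + 19 = 67
Optimal value attained by: σ = (1, 3, 0, 2).
Answer: det⊕(W) = -23; verdict: NONSINGULAR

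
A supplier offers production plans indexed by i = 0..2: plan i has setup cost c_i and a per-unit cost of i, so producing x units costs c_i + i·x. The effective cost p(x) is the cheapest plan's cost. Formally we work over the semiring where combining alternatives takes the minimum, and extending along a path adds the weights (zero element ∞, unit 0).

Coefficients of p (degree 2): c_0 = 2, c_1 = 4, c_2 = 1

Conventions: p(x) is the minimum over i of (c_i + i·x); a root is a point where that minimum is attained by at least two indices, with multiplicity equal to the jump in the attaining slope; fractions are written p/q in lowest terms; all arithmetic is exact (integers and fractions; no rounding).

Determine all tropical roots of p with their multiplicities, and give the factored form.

hull edge (i=0, c=2) to (i=2, c=1): slope -1/2, span 2
Factored form: p(x) = 1 ⊗ (x ⊕ 1/2) ⊗ (x ⊕ 1/2)
Answer: roots = 1/2 (mult 2)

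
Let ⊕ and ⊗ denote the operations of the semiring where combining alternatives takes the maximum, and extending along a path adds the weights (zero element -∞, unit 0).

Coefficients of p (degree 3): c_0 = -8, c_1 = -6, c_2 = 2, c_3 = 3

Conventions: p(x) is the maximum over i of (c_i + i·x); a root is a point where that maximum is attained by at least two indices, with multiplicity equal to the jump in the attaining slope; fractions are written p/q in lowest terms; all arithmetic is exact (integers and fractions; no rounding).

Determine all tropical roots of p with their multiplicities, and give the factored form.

hull edge (i=0, c=-8) to (i=2, c=2): slope 5, span 2
hull edge (i=2, c=2) to (i=3, c=3): slope 1, span 1
Factored form: p(x) = 3 ⊗ (x ⊕ (-5)) ⊗ (x ⊕ (-5)) ⊗ (x ⊕ (-1))
Answer: roots = -5 (mult 2), -1 (mult 1)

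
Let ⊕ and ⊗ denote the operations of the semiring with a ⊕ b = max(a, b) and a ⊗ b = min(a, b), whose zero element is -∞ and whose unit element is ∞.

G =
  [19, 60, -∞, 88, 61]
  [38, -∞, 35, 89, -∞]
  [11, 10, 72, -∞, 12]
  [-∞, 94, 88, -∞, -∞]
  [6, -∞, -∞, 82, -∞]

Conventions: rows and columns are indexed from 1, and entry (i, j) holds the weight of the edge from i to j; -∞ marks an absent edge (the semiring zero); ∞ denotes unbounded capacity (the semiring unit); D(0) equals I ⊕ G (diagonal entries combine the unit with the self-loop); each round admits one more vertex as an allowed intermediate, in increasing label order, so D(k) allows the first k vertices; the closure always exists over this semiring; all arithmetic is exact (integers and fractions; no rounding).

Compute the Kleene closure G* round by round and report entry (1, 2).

D(0):
  [∞, 60, -∞, 88, 61]
  [38, ∞, 35, 89, -∞]
  [11, 10, ∞, -∞, 12]
  [-∞, 94, 88, ∞, -∞]
  [6, -∞, -∞, 82, ∞]
D(1):
  [∞, 60, -∞, 88, 61]
  [38, ∞, 35, 89, 38]
  [11, 11, ∞, 11, 12]
  [-∞, 94, 88, ∞, -∞]
  [6, 6, -∞, 82, ∞]
D(2):
  [∞, 60, 35, 88, 61]
  [38, ∞, 35, 89, 38]
  [11, 11, ∞, 11, 12]
  [38, 94, 88, ∞, 38]
  [6, 6, 6, 82, ∞]
D(3):
  [∞, 60, 35, 88, 61]
  [38, ∞, 35, 89, 38]
  [11, 11, ∞, 11, 12]
  [38, 94, 88, ∞, 38]
  [6, 6, 6, 82, ∞]
D(4):
  [∞, 88, 88, 88, 61]
  [38, ∞, 88, 89, 38]
  [11, 11, ∞, 11, 12]
  [38, 94, 88, ∞, 38]
  [38, 82, 82, 82, ∞]
D(5):
  [∞, 88, 88, 88, 61]
  [38, ∞, 88, 89, 38]
  [12, 12, ∞, 12, 12]
  [38, 94, 88, ∞, 38]
  [38, 82, 82, 82, ∞]
Answer: G*[1][2] = 88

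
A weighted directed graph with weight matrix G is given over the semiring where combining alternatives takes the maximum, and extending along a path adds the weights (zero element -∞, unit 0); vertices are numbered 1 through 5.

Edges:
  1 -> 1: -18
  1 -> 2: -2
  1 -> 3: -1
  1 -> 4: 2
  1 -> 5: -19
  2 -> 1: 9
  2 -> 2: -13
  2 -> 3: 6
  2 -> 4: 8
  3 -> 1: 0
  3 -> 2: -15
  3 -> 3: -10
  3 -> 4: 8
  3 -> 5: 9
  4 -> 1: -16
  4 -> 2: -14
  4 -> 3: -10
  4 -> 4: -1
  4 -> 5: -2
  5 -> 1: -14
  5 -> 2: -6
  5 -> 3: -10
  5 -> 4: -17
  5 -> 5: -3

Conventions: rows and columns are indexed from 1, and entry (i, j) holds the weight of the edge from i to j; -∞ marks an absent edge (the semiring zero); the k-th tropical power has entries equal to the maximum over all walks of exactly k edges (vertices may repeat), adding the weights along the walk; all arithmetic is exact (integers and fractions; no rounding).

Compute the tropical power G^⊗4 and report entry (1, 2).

G^⊗2:
  [7, -12, 4, 7, 8]
  [6, 7, 8, 14, 15]
  [-5, 3, -1, 7, 6]
  [-5, -8, -8, -2, -1]
  [3, -9, 0, 2, -1]
G^⊗3:
  [4, 5, 6, 12, 13]
  [16, 9, 13, 16, 17]
  [12, 0, 9, 11, 8]
  [1, -7, -2, 0, 1]
  [0, 1, 2, 8, 9]
G^⊗4:
  [14, 7, 11, 14, 15]
  [18, 14, 15, 21, 22]
  [9, 10, 11, 17, 18]
  [2, -1, 0, 6, 7]
  [10, 3, 7, 10, 11]
Key observation: the optimum is the walk 1->2->3->5->2, with weight (-2) + 6 + 9 + (-6) = 7.
Optimal value attained by: walk 1->2->3->5->2.
Answer: (G^⊗4)[1][2] = 7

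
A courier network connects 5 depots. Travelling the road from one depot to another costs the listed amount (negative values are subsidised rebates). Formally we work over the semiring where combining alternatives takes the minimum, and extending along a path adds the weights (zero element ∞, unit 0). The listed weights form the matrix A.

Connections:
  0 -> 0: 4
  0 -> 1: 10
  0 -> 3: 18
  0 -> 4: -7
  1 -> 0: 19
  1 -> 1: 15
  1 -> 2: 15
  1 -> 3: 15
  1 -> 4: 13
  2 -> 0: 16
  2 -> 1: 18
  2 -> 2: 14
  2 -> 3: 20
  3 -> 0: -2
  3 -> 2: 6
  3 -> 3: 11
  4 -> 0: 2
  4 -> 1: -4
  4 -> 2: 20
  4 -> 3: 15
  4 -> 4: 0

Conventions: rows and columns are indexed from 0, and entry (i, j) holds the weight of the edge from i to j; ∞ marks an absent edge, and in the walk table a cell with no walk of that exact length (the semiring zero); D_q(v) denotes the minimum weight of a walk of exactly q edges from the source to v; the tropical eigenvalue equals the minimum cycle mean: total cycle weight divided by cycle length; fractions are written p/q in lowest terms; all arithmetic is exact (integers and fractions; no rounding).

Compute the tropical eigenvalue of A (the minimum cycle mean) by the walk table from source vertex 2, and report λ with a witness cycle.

q=0: [∞, ∞, 0, ∞, ∞]
q=1: [16, 18, 14, 20, ∞]
q=2: [18, 26, 26, 31, 9]
q=3: [11, 5, 29, 24, 9]
q=4: [11, 5, 20, 20, 4]
q=5: [6, 0, 20, 19, 4]
Optimal cycle mean attained by: cycle 0->4->0, total (-7) + 2, length 2.
Answer: λ = -5/2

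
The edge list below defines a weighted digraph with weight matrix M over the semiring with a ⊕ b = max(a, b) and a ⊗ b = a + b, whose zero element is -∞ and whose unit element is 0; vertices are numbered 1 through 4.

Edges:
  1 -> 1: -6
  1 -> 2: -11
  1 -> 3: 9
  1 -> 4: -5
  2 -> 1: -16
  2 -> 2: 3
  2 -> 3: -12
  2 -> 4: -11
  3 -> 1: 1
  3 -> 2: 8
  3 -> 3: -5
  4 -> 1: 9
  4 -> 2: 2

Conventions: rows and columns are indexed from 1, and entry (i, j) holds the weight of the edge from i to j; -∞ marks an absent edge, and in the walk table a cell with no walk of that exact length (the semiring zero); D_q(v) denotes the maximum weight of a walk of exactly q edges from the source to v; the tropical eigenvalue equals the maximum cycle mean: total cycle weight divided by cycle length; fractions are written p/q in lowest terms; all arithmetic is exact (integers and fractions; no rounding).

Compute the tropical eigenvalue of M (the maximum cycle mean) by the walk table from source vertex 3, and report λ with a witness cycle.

q=0: [-∞, -∞, 0, -∞]
q=1: [1, 8, -5, -∞]
q=2: [-4, 11, 10, -3]
q=3: [11, 18, 5, 0]
q=4: [9, 21, 20, 7]
Optimal cycle mean attained by: cycle 1->3->1, total 9 + 1, length 2.
Answer: λ = 5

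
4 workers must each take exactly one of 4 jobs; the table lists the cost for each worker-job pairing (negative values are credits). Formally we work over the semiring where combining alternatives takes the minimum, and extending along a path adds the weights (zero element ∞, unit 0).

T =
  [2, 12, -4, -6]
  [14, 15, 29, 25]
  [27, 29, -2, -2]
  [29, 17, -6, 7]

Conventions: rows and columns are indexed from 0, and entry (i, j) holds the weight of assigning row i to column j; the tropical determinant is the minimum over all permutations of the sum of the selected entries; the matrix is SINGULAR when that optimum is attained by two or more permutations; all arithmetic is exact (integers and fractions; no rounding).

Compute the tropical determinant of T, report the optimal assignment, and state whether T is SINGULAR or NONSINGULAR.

σ = (0, 1, 2, 3): 2 + 15 + (-2) + 7 = 22
σ = (0, 1, 3, 2): 2 + 15 + (-2) + (-6) = 9
σ = (0, 2, 1, 3): 2 + 29 + 29 + 7 = 67
σ = (0, 2, 3, 1): 2 + 29 + (-2) + 17 = 46
σ = (0, 3, 1, 2): 2 + 25 + 29 + (-6) = 50
σ = (0, 3, 2, 1): 2 + 25 + (-2) + 17 = 42
σ = (1, 0, 2, 3): 12 + 14 + (-2) + 7 = 31
σ = (1, 0, 3, 2): 12 + 14 + (-2) + (-6) = 18
σ = (1, 2, 0, 3): 12 + 29 + 27 + 7 = 75
σ = (1, 2, 3, 0): 12 + 29 + (-2) + 29 = 68
σ = (1, 3, 0, 2): 12 + 25 + 27 + (-6) = 58
σ = (1, 3, 2, 0): 12 + 25 + (-2) + 29 = 64
σ = (2, 0, 1, 3): (-4) + 14 + 29 + 7 = 46
σ = (2, 0, 3, 1): (-4) + 14 + (-2) + 17 = 25
σ = (2, 1, 0, 3): (-4) + 15 + 27 + 7 = 45
σ = (2, 1, 3, 0): (-4) + 15 + (-2) + 29 = 38
σ = (2, 3, 0, 1): (-4) + 25 + 27 + 17 = 65
σ = (2, 3, 1, 0): (-4) + 25 + 29 + 29 = 79
σ = (3, 0, 1, 2): (-6) + 14 + 29 + (-6) = 31
σ = (3, 0, 2, 1): (-6) + 14 + (-2) + 17 = 23
σ = (3, 1, 0, 2): (-6) + 15 + 27 + (-6) = 30
σ = (3, 1, 2, 0): (-6) + 15 + (-2) + 29 = 36
σ = (3, 2, 0, 1): (-6) + 29 + 27 + 17 = 67
σ = (3, 2, 1, 0): (-6) + 29 + 29 + 29 = 81
Optimal value attained by: σ = (0, 1, 3, 2).
Answer: det⊕(T) = 9; verdict: NONSINGULAR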